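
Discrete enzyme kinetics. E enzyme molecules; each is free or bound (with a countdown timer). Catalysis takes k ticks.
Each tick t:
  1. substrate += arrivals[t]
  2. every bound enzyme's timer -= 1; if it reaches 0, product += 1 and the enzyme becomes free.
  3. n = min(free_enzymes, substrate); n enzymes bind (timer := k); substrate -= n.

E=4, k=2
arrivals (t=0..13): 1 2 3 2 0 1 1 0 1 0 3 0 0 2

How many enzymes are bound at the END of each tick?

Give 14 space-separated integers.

Answer: 1 3 4 4 3 2 2 1 1 1 3 3 0 2

Derivation:
t=0: arr=1 -> substrate=0 bound=1 product=0
t=1: arr=2 -> substrate=0 bound=3 product=0
t=2: arr=3 -> substrate=1 bound=4 product=1
t=3: arr=2 -> substrate=1 bound=4 product=3
t=4: arr=0 -> substrate=0 bound=3 product=5
t=5: arr=1 -> substrate=0 bound=2 product=7
t=6: arr=1 -> substrate=0 bound=2 product=8
t=7: arr=0 -> substrate=0 bound=1 product=9
t=8: arr=1 -> substrate=0 bound=1 product=10
t=9: arr=0 -> substrate=0 bound=1 product=10
t=10: arr=3 -> substrate=0 bound=3 product=11
t=11: arr=0 -> substrate=0 bound=3 product=11
t=12: arr=0 -> substrate=0 bound=0 product=14
t=13: arr=2 -> substrate=0 bound=2 product=14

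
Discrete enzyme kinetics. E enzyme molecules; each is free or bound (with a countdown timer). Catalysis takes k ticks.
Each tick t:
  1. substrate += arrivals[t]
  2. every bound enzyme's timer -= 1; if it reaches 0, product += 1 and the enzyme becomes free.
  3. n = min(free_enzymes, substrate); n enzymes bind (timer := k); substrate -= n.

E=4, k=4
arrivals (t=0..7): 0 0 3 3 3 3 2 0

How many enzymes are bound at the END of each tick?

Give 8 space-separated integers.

t=0: arr=0 -> substrate=0 bound=0 product=0
t=1: arr=0 -> substrate=0 bound=0 product=0
t=2: arr=3 -> substrate=0 bound=3 product=0
t=3: arr=3 -> substrate=2 bound=4 product=0
t=4: arr=3 -> substrate=5 bound=4 product=0
t=5: arr=3 -> substrate=8 bound=4 product=0
t=6: arr=2 -> substrate=7 bound=4 product=3
t=7: arr=0 -> substrate=6 bound=4 product=4

Answer: 0 0 3 4 4 4 4 4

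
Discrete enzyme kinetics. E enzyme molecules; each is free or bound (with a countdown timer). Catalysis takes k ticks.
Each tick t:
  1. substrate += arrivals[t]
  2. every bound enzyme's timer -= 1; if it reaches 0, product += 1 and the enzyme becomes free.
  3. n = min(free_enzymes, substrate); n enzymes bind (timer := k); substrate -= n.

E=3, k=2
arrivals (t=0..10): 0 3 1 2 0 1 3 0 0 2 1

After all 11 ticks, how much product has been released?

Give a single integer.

Answer: 10

Derivation:
t=0: arr=0 -> substrate=0 bound=0 product=0
t=1: arr=3 -> substrate=0 bound=3 product=0
t=2: arr=1 -> substrate=1 bound=3 product=0
t=3: arr=2 -> substrate=0 bound=3 product=3
t=4: arr=0 -> substrate=0 bound=3 product=3
t=5: arr=1 -> substrate=0 bound=1 product=6
t=6: arr=3 -> substrate=1 bound=3 product=6
t=7: arr=0 -> substrate=0 bound=3 product=7
t=8: arr=0 -> substrate=0 bound=1 product=9
t=9: arr=2 -> substrate=0 bound=2 product=10
t=10: arr=1 -> substrate=0 bound=3 product=10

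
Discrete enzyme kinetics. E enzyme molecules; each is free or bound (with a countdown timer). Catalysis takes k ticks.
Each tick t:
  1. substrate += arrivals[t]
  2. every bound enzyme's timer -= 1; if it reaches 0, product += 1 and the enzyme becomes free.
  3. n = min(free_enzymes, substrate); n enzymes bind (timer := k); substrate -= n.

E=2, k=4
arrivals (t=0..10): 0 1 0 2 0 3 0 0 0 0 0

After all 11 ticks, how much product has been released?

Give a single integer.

Answer: 3

Derivation:
t=0: arr=0 -> substrate=0 bound=0 product=0
t=1: arr=1 -> substrate=0 bound=1 product=0
t=2: arr=0 -> substrate=0 bound=1 product=0
t=3: arr=2 -> substrate=1 bound=2 product=0
t=4: arr=0 -> substrate=1 bound=2 product=0
t=5: arr=3 -> substrate=3 bound=2 product=1
t=6: arr=0 -> substrate=3 bound=2 product=1
t=7: arr=0 -> substrate=2 bound=2 product=2
t=8: arr=0 -> substrate=2 bound=2 product=2
t=9: arr=0 -> substrate=1 bound=2 product=3
t=10: arr=0 -> substrate=1 bound=2 product=3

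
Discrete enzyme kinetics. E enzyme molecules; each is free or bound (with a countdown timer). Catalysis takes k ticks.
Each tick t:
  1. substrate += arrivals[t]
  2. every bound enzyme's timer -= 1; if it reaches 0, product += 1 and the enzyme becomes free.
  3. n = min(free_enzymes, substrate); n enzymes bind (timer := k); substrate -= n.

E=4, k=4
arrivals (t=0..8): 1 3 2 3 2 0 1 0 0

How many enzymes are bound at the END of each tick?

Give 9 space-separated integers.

t=0: arr=1 -> substrate=0 bound=1 product=0
t=1: arr=3 -> substrate=0 bound=4 product=0
t=2: arr=2 -> substrate=2 bound=4 product=0
t=3: arr=3 -> substrate=5 bound=4 product=0
t=4: arr=2 -> substrate=6 bound=4 product=1
t=5: arr=0 -> substrate=3 bound=4 product=4
t=6: arr=1 -> substrate=4 bound=4 product=4
t=7: arr=0 -> substrate=4 bound=4 product=4
t=8: arr=0 -> substrate=3 bound=4 product=5

Answer: 1 4 4 4 4 4 4 4 4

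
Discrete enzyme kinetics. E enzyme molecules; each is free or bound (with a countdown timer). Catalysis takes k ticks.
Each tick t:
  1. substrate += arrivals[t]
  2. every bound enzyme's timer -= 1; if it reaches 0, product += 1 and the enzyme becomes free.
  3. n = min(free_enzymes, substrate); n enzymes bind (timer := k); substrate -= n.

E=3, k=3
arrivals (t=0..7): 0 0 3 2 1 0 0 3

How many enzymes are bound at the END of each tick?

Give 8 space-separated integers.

Answer: 0 0 3 3 3 3 3 3

Derivation:
t=0: arr=0 -> substrate=0 bound=0 product=0
t=1: arr=0 -> substrate=0 bound=0 product=0
t=2: arr=3 -> substrate=0 bound=3 product=0
t=3: arr=2 -> substrate=2 bound=3 product=0
t=4: arr=1 -> substrate=3 bound=3 product=0
t=5: arr=0 -> substrate=0 bound=3 product=3
t=6: arr=0 -> substrate=0 bound=3 product=3
t=7: arr=3 -> substrate=3 bound=3 product=3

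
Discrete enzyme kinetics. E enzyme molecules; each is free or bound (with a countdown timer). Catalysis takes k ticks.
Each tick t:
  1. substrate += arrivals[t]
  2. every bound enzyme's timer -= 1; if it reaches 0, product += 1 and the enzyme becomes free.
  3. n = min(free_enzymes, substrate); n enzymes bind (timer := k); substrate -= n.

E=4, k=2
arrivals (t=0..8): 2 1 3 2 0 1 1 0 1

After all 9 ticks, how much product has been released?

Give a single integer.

t=0: arr=2 -> substrate=0 bound=2 product=0
t=1: arr=1 -> substrate=0 bound=3 product=0
t=2: arr=3 -> substrate=0 bound=4 product=2
t=3: arr=2 -> substrate=1 bound=4 product=3
t=4: arr=0 -> substrate=0 bound=2 product=6
t=5: arr=1 -> substrate=0 bound=2 product=7
t=6: arr=1 -> substrate=0 bound=2 product=8
t=7: arr=0 -> substrate=0 bound=1 product=9
t=8: arr=1 -> substrate=0 bound=1 product=10

Answer: 10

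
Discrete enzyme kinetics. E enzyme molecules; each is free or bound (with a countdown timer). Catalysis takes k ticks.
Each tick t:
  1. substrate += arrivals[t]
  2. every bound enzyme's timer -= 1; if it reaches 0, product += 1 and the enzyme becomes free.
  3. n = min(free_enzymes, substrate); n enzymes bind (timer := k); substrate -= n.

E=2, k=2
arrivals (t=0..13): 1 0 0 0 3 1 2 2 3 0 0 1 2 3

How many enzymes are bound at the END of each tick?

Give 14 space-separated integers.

Answer: 1 1 0 0 2 2 2 2 2 2 2 2 2 2

Derivation:
t=0: arr=1 -> substrate=0 bound=1 product=0
t=1: arr=0 -> substrate=0 bound=1 product=0
t=2: arr=0 -> substrate=0 bound=0 product=1
t=3: arr=0 -> substrate=0 bound=0 product=1
t=4: arr=3 -> substrate=1 bound=2 product=1
t=5: arr=1 -> substrate=2 bound=2 product=1
t=6: arr=2 -> substrate=2 bound=2 product=3
t=7: arr=2 -> substrate=4 bound=2 product=3
t=8: arr=3 -> substrate=5 bound=2 product=5
t=9: arr=0 -> substrate=5 bound=2 product=5
t=10: arr=0 -> substrate=3 bound=2 product=7
t=11: arr=1 -> substrate=4 bound=2 product=7
t=12: arr=2 -> substrate=4 bound=2 product=9
t=13: arr=3 -> substrate=7 bound=2 product=9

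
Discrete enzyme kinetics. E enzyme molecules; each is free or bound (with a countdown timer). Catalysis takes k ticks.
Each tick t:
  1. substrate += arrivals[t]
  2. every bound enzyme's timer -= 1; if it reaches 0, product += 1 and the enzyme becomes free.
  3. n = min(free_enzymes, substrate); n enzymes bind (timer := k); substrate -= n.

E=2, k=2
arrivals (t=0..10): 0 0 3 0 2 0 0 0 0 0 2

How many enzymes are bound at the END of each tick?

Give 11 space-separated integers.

t=0: arr=0 -> substrate=0 bound=0 product=0
t=1: arr=0 -> substrate=0 bound=0 product=0
t=2: arr=3 -> substrate=1 bound=2 product=0
t=3: arr=0 -> substrate=1 bound=2 product=0
t=4: arr=2 -> substrate=1 bound=2 product=2
t=5: arr=0 -> substrate=1 bound=2 product=2
t=6: arr=0 -> substrate=0 bound=1 product=4
t=7: arr=0 -> substrate=0 bound=1 product=4
t=8: arr=0 -> substrate=0 bound=0 product=5
t=9: arr=0 -> substrate=0 bound=0 product=5
t=10: arr=2 -> substrate=0 bound=2 product=5

Answer: 0 0 2 2 2 2 1 1 0 0 2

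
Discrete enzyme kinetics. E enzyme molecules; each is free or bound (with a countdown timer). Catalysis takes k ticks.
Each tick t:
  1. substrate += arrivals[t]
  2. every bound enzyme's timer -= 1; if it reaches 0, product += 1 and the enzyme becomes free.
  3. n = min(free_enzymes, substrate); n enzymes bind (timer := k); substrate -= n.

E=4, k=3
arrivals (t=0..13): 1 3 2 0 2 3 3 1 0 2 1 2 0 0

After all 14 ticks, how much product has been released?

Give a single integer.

t=0: arr=1 -> substrate=0 bound=1 product=0
t=1: arr=3 -> substrate=0 bound=4 product=0
t=2: arr=2 -> substrate=2 bound=4 product=0
t=3: arr=0 -> substrate=1 bound=4 product=1
t=4: arr=2 -> substrate=0 bound=4 product=4
t=5: arr=3 -> substrate=3 bound=4 product=4
t=6: arr=3 -> substrate=5 bound=4 product=5
t=7: arr=1 -> substrate=3 bound=4 product=8
t=8: arr=0 -> substrate=3 bound=4 product=8
t=9: arr=2 -> substrate=4 bound=4 product=9
t=10: arr=1 -> substrate=2 bound=4 product=12
t=11: arr=2 -> substrate=4 bound=4 product=12
t=12: arr=0 -> substrate=3 bound=4 product=13
t=13: arr=0 -> substrate=0 bound=4 product=16

Answer: 16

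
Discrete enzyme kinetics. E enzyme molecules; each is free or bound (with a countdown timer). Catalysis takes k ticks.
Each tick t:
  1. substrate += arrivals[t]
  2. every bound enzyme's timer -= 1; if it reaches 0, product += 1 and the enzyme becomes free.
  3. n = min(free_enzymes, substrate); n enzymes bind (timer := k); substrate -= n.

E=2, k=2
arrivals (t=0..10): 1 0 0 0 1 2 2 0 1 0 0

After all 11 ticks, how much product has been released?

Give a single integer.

t=0: arr=1 -> substrate=0 bound=1 product=0
t=1: arr=0 -> substrate=0 bound=1 product=0
t=2: arr=0 -> substrate=0 bound=0 product=1
t=3: arr=0 -> substrate=0 bound=0 product=1
t=4: arr=1 -> substrate=0 bound=1 product=1
t=5: arr=2 -> substrate=1 bound=2 product=1
t=6: arr=2 -> substrate=2 bound=2 product=2
t=7: arr=0 -> substrate=1 bound=2 product=3
t=8: arr=1 -> substrate=1 bound=2 product=4
t=9: arr=0 -> substrate=0 bound=2 product=5
t=10: arr=0 -> substrate=0 bound=1 product=6

Answer: 6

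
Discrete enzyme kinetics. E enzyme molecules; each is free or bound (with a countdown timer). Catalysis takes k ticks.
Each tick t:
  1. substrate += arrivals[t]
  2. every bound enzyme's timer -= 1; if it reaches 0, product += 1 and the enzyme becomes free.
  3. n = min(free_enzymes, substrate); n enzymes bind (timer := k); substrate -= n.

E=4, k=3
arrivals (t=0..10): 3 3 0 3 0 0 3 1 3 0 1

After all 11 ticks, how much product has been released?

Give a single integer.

t=0: arr=3 -> substrate=0 bound=3 product=0
t=1: arr=3 -> substrate=2 bound=4 product=0
t=2: arr=0 -> substrate=2 bound=4 product=0
t=3: arr=3 -> substrate=2 bound=4 product=3
t=4: arr=0 -> substrate=1 bound=4 product=4
t=5: arr=0 -> substrate=1 bound=4 product=4
t=6: arr=3 -> substrate=1 bound=4 product=7
t=7: arr=1 -> substrate=1 bound=4 product=8
t=8: arr=3 -> substrate=4 bound=4 product=8
t=9: arr=0 -> substrate=1 bound=4 product=11
t=10: arr=1 -> substrate=1 bound=4 product=12

Answer: 12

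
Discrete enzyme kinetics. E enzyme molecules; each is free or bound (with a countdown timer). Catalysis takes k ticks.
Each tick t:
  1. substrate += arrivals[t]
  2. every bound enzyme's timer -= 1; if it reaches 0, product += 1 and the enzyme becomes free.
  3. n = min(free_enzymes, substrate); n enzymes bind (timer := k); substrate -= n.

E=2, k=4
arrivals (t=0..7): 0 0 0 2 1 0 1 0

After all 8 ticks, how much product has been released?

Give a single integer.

Answer: 2

Derivation:
t=0: arr=0 -> substrate=0 bound=0 product=0
t=1: arr=0 -> substrate=0 bound=0 product=0
t=2: arr=0 -> substrate=0 bound=0 product=0
t=3: arr=2 -> substrate=0 bound=2 product=0
t=4: arr=1 -> substrate=1 bound=2 product=0
t=5: arr=0 -> substrate=1 bound=2 product=0
t=6: arr=1 -> substrate=2 bound=2 product=0
t=7: arr=0 -> substrate=0 bound=2 product=2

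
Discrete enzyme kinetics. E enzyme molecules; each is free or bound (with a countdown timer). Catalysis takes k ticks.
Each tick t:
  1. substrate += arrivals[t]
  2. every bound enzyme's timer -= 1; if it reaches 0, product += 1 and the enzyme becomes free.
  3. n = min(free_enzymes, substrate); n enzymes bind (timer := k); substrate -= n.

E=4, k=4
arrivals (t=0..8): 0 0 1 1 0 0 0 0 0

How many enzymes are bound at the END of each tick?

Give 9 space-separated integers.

Answer: 0 0 1 2 2 2 1 0 0

Derivation:
t=0: arr=0 -> substrate=0 bound=0 product=0
t=1: arr=0 -> substrate=0 bound=0 product=0
t=2: arr=1 -> substrate=0 bound=1 product=0
t=3: arr=1 -> substrate=0 bound=2 product=0
t=4: arr=0 -> substrate=0 bound=2 product=0
t=5: arr=0 -> substrate=0 bound=2 product=0
t=6: arr=0 -> substrate=0 bound=1 product=1
t=7: arr=0 -> substrate=0 bound=0 product=2
t=8: arr=0 -> substrate=0 bound=0 product=2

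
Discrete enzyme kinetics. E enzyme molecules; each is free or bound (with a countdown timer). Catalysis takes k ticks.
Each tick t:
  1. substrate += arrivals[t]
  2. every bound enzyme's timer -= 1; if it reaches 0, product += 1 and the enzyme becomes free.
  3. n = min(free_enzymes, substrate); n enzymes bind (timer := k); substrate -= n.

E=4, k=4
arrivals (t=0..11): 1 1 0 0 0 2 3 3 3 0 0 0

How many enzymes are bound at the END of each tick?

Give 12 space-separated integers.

Answer: 1 2 2 2 1 2 4 4 4 4 4 4

Derivation:
t=0: arr=1 -> substrate=0 bound=1 product=0
t=1: arr=1 -> substrate=0 bound=2 product=0
t=2: arr=0 -> substrate=0 bound=2 product=0
t=3: arr=0 -> substrate=0 bound=2 product=0
t=4: arr=0 -> substrate=0 bound=1 product=1
t=5: arr=2 -> substrate=0 bound=2 product=2
t=6: arr=3 -> substrate=1 bound=4 product=2
t=7: arr=3 -> substrate=4 bound=4 product=2
t=8: arr=3 -> substrate=7 bound=4 product=2
t=9: arr=0 -> substrate=5 bound=4 product=4
t=10: arr=0 -> substrate=3 bound=4 product=6
t=11: arr=0 -> substrate=3 bound=4 product=6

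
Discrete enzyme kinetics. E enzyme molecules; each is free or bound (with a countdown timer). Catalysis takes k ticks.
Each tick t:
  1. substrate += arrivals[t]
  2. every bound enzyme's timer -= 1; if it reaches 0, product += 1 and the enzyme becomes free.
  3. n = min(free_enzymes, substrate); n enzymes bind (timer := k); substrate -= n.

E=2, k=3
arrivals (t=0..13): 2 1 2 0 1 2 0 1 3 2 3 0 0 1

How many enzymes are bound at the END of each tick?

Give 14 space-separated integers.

Answer: 2 2 2 2 2 2 2 2 2 2 2 2 2 2

Derivation:
t=0: arr=2 -> substrate=0 bound=2 product=0
t=1: arr=1 -> substrate=1 bound=2 product=0
t=2: arr=2 -> substrate=3 bound=2 product=0
t=3: arr=0 -> substrate=1 bound=2 product=2
t=4: arr=1 -> substrate=2 bound=2 product=2
t=5: arr=2 -> substrate=4 bound=2 product=2
t=6: arr=0 -> substrate=2 bound=2 product=4
t=7: arr=1 -> substrate=3 bound=2 product=4
t=8: arr=3 -> substrate=6 bound=2 product=4
t=9: arr=2 -> substrate=6 bound=2 product=6
t=10: arr=3 -> substrate=9 bound=2 product=6
t=11: arr=0 -> substrate=9 bound=2 product=6
t=12: arr=0 -> substrate=7 bound=2 product=8
t=13: arr=1 -> substrate=8 bound=2 product=8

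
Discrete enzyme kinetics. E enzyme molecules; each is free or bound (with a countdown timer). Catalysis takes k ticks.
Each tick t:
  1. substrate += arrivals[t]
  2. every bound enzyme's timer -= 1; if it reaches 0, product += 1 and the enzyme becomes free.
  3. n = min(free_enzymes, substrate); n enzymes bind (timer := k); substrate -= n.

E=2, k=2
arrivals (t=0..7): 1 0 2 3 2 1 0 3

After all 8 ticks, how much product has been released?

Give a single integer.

t=0: arr=1 -> substrate=0 bound=1 product=0
t=1: arr=0 -> substrate=0 bound=1 product=0
t=2: arr=2 -> substrate=0 bound=2 product=1
t=3: arr=3 -> substrate=3 bound=2 product=1
t=4: arr=2 -> substrate=3 bound=2 product=3
t=5: arr=1 -> substrate=4 bound=2 product=3
t=6: arr=0 -> substrate=2 bound=2 product=5
t=7: arr=3 -> substrate=5 bound=2 product=5

Answer: 5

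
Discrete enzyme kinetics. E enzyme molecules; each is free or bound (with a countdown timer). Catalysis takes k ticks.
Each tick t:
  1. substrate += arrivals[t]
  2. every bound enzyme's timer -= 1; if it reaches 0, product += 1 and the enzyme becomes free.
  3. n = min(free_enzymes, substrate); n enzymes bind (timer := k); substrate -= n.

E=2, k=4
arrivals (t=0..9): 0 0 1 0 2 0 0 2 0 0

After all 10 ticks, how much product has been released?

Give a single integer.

Answer: 2

Derivation:
t=0: arr=0 -> substrate=0 bound=0 product=0
t=1: arr=0 -> substrate=0 bound=0 product=0
t=2: arr=1 -> substrate=0 bound=1 product=0
t=3: arr=0 -> substrate=0 bound=1 product=0
t=4: arr=2 -> substrate=1 bound=2 product=0
t=5: arr=0 -> substrate=1 bound=2 product=0
t=6: arr=0 -> substrate=0 bound=2 product=1
t=7: arr=2 -> substrate=2 bound=2 product=1
t=8: arr=0 -> substrate=1 bound=2 product=2
t=9: arr=0 -> substrate=1 bound=2 product=2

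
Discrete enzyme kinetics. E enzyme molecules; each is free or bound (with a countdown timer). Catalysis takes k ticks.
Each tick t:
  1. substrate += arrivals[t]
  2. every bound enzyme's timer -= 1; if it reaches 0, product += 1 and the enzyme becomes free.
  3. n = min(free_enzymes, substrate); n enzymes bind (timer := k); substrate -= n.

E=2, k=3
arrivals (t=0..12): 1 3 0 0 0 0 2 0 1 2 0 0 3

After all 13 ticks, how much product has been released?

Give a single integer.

t=0: arr=1 -> substrate=0 bound=1 product=0
t=1: arr=3 -> substrate=2 bound=2 product=0
t=2: arr=0 -> substrate=2 bound=2 product=0
t=3: arr=0 -> substrate=1 bound=2 product=1
t=4: arr=0 -> substrate=0 bound=2 product=2
t=5: arr=0 -> substrate=0 bound=2 product=2
t=6: arr=2 -> substrate=1 bound=2 product=3
t=7: arr=0 -> substrate=0 bound=2 product=4
t=8: arr=1 -> substrate=1 bound=2 product=4
t=9: arr=2 -> substrate=2 bound=2 product=5
t=10: arr=0 -> substrate=1 bound=2 product=6
t=11: arr=0 -> substrate=1 bound=2 product=6
t=12: arr=3 -> substrate=3 bound=2 product=7

Answer: 7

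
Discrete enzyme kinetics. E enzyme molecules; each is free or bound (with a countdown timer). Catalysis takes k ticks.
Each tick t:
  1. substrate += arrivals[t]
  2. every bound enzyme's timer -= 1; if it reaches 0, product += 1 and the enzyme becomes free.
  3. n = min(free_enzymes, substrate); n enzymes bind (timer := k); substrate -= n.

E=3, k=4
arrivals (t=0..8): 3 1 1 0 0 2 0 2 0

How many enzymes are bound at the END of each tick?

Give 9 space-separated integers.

t=0: arr=3 -> substrate=0 bound=3 product=0
t=1: arr=1 -> substrate=1 bound=3 product=0
t=2: arr=1 -> substrate=2 bound=3 product=0
t=3: arr=0 -> substrate=2 bound=3 product=0
t=4: arr=0 -> substrate=0 bound=2 product=3
t=5: arr=2 -> substrate=1 bound=3 product=3
t=6: arr=0 -> substrate=1 bound=3 product=3
t=7: arr=2 -> substrate=3 bound=3 product=3
t=8: arr=0 -> substrate=1 bound=3 product=5

Answer: 3 3 3 3 2 3 3 3 3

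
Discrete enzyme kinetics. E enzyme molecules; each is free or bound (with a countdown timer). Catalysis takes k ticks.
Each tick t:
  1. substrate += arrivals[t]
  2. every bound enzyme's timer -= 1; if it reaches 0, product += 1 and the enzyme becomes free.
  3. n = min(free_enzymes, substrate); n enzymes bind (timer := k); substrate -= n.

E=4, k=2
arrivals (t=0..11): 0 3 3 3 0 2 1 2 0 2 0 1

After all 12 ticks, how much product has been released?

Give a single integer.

t=0: arr=0 -> substrate=0 bound=0 product=0
t=1: arr=3 -> substrate=0 bound=3 product=0
t=2: arr=3 -> substrate=2 bound=4 product=0
t=3: arr=3 -> substrate=2 bound=4 product=3
t=4: arr=0 -> substrate=1 bound=4 product=4
t=5: arr=2 -> substrate=0 bound=4 product=7
t=6: arr=1 -> substrate=0 bound=4 product=8
t=7: arr=2 -> substrate=0 bound=3 product=11
t=8: arr=0 -> substrate=0 bound=2 product=12
t=9: arr=2 -> substrate=0 bound=2 product=14
t=10: arr=0 -> substrate=0 bound=2 product=14
t=11: arr=1 -> substrate=0 bound=1 product=16

Answer: 16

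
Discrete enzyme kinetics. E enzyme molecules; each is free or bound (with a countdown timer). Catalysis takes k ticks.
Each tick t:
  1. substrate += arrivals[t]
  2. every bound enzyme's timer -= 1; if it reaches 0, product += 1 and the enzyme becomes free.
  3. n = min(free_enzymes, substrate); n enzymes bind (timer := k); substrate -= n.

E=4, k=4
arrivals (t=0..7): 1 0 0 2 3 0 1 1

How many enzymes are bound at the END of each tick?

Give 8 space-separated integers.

Answer: 1 1 1 3 4 4 4 4

Derivation:
t=0: arr=1 -> substrate=0 bound=1 product=0
t=1: arr=0 -> substrate=0 bound=1 product=0
t=2: arr=0 -> substrate=0 bound=1 product=0
t=3: arr=2 -> substrate=0 bound=3 product=0
t=4: arr=3 -> substrate=1 bound=4 product=1
t=5: arr=0 -> substrate=1 bound=4 product=1
t=6: arr=1 -> substrate=2 bound=4 product=1
t=7: arr=1 -> substrate=1 bound=4 product=3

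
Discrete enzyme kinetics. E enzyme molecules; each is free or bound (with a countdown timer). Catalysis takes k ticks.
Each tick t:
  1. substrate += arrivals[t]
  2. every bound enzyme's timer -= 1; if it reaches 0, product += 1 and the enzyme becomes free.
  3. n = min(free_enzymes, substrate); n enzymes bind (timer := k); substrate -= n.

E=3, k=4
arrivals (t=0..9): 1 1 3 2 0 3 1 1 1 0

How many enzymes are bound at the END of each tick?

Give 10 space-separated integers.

t=0: arr=1 -> substrate=0 bound=1 product=0
t=1: arr=1 -> substrate=0 bound=2 product=0
t=2: arr=3 -> substrate=2 bound=3 product=0
t=3: arr=2 -> substrate=4 bound=3 product=0
t=4: arr=0 -> substrate=3 bound=3 product=1
t=5: arr=3 -> substrate=5 bound=3 product=2
t=6: arr=1 -> substrate=5 bound=3 product=3
t=7: arr=1 -> substrate=6 bound=3 product=3
t=8: arr=1 -> substrate=6 bound=3 product=4
t=9: arr=0 -> substrate=5 bound=3 product=5

Answer: 1 2 3 3 3 3 3 3 3 3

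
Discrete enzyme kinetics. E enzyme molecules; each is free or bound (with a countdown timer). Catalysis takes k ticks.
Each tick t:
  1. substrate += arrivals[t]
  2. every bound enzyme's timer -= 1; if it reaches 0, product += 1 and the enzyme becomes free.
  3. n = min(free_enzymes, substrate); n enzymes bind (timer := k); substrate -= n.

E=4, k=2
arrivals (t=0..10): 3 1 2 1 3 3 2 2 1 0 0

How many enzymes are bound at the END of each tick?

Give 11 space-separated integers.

t=0: arr=3 -> substrate=0 bound=3 product=0
t=1: arr=1 -> substrate=0 bound=4 product=0
t=2: arr=2 -> substrate=0 bound=3 product=3
t=3: arr=1 -> substrate=0 bound=3 product=4
t=4: arr=3 -> substrate=0 bound=4 product=6
t=5: arr=3 -> substrate=2 bound=4 product=7
t=6: arr=2 -> substrate=1 bound=4 product=10
t=7: arr=2 -> substrate=2 bound=4 product=11
t=8: arr=1 -> substrate=0 bound=4 product=14
t=9: arr=0 -> substrate=0 bound=3 product=15
t=10: arr=0 -> substrate=0 bound=0 product=18

Answer: 3 4 3 3 4 4 4 4 4 3 0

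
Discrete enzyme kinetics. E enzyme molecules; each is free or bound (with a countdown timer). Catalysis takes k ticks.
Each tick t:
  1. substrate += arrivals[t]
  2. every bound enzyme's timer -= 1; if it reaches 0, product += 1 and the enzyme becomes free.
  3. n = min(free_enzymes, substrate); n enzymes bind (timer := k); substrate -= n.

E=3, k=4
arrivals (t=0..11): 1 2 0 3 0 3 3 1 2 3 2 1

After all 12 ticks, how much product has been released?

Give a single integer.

Answer: 6

Derivation:
t=0: arr=1 -> substrate=0 bound=1 product=0
t=1: arr=2 -> substrate=0 bound=3 product=0
t=2: arr=0 -> substrate=0 bound=3 product=0
t=3: arr=3 -> substrate=3 bound=3 product=0
t=4: arr=0 -> substrate=2 bound=3 product=1
t=5: arr=3 -> substrate=3 bound=3 product=3
t=6: arr=3 -> substrate=6 bound=3 product=3
t=7: arr=1 -> substrate=7 bound=3 product=3
t=8: arr=2 -> substrate=8 bound=3 product=4
t=9: arr=3 -> substrate=9 bound=3 product=6
t=10: arr=2 -> substrate=11 bound=3 product=6
t=11: arr=1 -> substrate=12 bound=3 product=6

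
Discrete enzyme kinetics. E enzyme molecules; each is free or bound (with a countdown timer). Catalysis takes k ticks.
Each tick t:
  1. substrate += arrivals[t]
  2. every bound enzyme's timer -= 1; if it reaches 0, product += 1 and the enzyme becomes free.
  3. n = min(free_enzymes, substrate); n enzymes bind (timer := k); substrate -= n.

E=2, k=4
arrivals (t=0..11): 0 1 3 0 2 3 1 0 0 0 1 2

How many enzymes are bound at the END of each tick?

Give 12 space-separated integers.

t=0: arr=0 -> substrate=0 bound=0 product=0
t=1: arr=1 -> substrate=0 bound=1 product=0
t=2: arr=3 -> substrate=2 bound=2 product=0
t=3: arr=0 -> substrate=2 bound=2 product=0
t=4: arr=2 -> substrate=4 bound=2 product=0
t=5: arr=3 -> substrate=6 bound=2 product=1
t=6: arr=1 -> substrate=6 bound=2 product=2
t=7: arr=0 -> substrate=6 bound=2 product=2
t=8: arr=0 -> substrate=6 bound=2 product=2
t=9: arr=0 -> substrate=5 bound=2 product=3
t=10: arr=1 -> substrate=5 bound=2 product=4
t=11: arr=2 -> substrate=7 bound=2 product=4

Answer: 0 1 2 2 2 2 2 2 2 2 2 2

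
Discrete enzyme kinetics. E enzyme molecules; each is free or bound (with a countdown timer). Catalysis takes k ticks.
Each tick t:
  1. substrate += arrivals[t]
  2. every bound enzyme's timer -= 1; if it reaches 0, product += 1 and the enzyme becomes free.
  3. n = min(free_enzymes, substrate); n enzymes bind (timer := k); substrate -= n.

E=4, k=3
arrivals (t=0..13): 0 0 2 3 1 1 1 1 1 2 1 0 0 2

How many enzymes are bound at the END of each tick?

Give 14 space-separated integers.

Answer: 0 0 2 4 4 4 4 4 4 4 4 3 1 3

Derivation:
t=0: arr=0 -> substrate=0 bound=0 product=0
t=1: arr=0 -> substrate=0 bound=0 product=0
t=2: arr=2 -> substrate=0 bound=2 product=0
t=3: arr=3 -> substrate=1 bound=4 product=0
t=4: arr=1 -> substrate=2 bound=4 product=0
t=5: arr=1 -> substrate=1 bound=4 product=2
t=6: arr=1 -> substrate=0 bound=4 product=4
t=7: arr=1 -> substrate=1 bound=4 product=4
t=8: arr=1 -> substrate=0 bound=4 product=6
t=9: arr=2 -> substrate=0 bound=4 product=8
t=10: arr=1 -> substrate=1 bound=4 product=8
t=11: arr=0 -> substrate=0 bound=3 product=10
t=12: arr=0 -> substrate=0 bound=1 product=12
t=13: arr=2 -> substrate=0 bound=3 product=12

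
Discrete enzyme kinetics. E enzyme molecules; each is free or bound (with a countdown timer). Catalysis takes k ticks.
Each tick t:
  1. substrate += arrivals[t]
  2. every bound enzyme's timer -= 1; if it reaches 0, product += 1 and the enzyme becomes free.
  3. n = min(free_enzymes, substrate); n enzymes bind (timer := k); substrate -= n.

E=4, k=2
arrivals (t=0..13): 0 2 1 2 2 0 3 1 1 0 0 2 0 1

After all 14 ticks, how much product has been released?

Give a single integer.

Answer: 14

Derivation:
t=0: arr=0 -> substrate=0 bound=0 product=0
t=1: arr=2 -> substrate=0 bound=2 product=0
t=2: arr=1 -> substrate=0 bound=3 product=0
t=3: arr=2 -> substrate=0 bound=3 product=2
t=4: arr=2 -> substrate=0 bound=4 product=3
t=5: arr=0 -> substrate=0 bound=2 product=5
t=6: arr=3 -> substrate=0 bound=3 product=7
t=7: arr=1 -> substrate=0 bound=4 product=7
t=8: arr=1 -> substrate=0 bound=2 product=10
t=9: arr=0 -> substrate=0 bound=1 product=11
t=10: arr=0 -> substrate=0 bound=0 product=12
t=11: arr=2 -> substrate=0 bound=2 product=12
t=12: arr=0 -> substrate=0 bound=2 product=12
t=13: arr=1 -> substrate=0 bound=1 product=14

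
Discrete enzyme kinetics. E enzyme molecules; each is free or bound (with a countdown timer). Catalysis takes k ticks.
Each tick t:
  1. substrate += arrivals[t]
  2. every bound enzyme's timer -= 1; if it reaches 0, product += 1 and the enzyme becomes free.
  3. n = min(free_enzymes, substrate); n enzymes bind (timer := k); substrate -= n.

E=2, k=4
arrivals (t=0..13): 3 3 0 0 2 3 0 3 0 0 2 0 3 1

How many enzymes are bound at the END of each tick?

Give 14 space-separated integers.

t=0: arr=3 -> substrate=1 bound=2 product=0
t=1: arr=3 -> substrate=4 bound=2 product=0
t=2: arr=0 -> substrate=4 bound=2 product=0
t=3: arr=0 -> substrate=4 bound=2 product=0
t=4: arr=2 -> substrate=4 bound=2 product=2
t=5: arr=3 -> substrate=7 bound=2 product=2
t=6: arr=0 -> substrate=7 bound=2 product=2
t=7: arr=3 -> substrate=10 bound=2 product=2
t=8: arr=0 -> substrate=8 bound=2 product=4
t=9: arr=0 -> substrate=8 bound=2 product=4
t=10: arr=2 -> substrate=10 bound=2 product=4
t=11: arr=0 -> substrate=10 bound=2 product=4
t=12: arr=3 -> substrate=11 bound=2 product=6
t=13: arr=1 -> substrate=12 bound=2 product=6

Answer: 2 2 2 2 2 2 2 2 2 2 2 2 2 2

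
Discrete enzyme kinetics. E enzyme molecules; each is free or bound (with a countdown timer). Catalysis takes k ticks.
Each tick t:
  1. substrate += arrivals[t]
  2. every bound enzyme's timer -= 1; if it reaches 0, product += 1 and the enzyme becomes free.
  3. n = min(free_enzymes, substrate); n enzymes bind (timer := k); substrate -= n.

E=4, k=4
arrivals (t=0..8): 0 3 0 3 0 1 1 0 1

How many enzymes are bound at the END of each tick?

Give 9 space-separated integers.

Answer: 0 3 3 4 4 4 4 4 4

Derivation:
t=0: arr=0 -> substrate=0 bound=0 product=0
t=1: arr=3 -> substrate=0 bound=3 product=0
t=2: arr=0 -> substrate=0 bound=3 product=0
t=3: arr=3 -> substrate=2 bound=4 product=0
t=4: arr=0 -> substrate=2 bound=4 product=0
t=5: arr=1 -> substrate=0 bound=4 product=3
t=6: arr=1 -> substrate=1 bound=4 product=3
t=7: arr=0 -> substrate=0 bound=4 product=4
t=8: arr=1 -> substrate=1 bound=4 product=4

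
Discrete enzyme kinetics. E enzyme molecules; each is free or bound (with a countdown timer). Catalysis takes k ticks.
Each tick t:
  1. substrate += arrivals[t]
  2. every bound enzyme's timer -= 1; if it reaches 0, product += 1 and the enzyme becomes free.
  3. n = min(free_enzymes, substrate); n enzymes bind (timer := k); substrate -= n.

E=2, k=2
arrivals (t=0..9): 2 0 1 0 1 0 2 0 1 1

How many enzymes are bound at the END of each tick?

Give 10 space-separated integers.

t=0: arr=2 -> substrate=0 bound=2 product=0
t=1: arr=0 -> substrate=0 bound=2 product=0
t=2: arr=1 -> substrate=0 bound=1 product=2
t=3: arr=0 -> substrate=0 bound=1 product=2
t=4: arr=1 -> substrate=0 bound=1 product=3
t=5: arr=0 -> substrate=0 bound=1 product=3
t=6: arr=2 -> substrate=0 bound=2 product=4
t=7: arr=0 -> substrate=0 bound=2 product=4
t=8: arr=1 -> substrate=0 bound=1 product=6
t=9: arr=1 -> substrate=0 bound=2 product=6

Answer: 2 2 1 1 1 1 2 2 1 2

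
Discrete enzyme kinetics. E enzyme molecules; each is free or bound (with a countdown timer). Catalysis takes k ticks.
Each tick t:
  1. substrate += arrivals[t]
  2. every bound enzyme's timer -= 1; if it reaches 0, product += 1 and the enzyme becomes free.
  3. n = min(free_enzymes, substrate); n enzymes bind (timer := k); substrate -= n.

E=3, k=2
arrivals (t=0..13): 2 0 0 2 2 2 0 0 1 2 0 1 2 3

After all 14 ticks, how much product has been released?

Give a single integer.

t=0: arr=2 -> substrate=0 bound=2 product=0
t=1: arr=0 -> substrate=0 bound=2 product=0
t=2: arr=0 -> substrate=0 bound=0 product=2
t=3: arr=2 -> substrate=0 bound=2 product=2
t=4: arr=2 -> substrate=1 bound=3 product=2
t=5: arr=2 -> substrate=1 bound=3 product=4
t=6: arr=0 -> substrate=0 bound=3 product=5
t=7: arr=0 -> substrate=0 bound=1 product=7
t=8: arr=1 -> substrate=0 bound=1 product=8
t=9: arr=2 -> substrate=0 bound=3 product=8
t=10: arr=0 -> substrate=0 bound=2 product=9
t=11: arr=1 -> substrate=0 bound=1 product=11
t=12: arr=2 -> substrate=0 bound=3 product=11
t=13: arr=3 -> substrate=2 bound=3 product=12

Answer: 12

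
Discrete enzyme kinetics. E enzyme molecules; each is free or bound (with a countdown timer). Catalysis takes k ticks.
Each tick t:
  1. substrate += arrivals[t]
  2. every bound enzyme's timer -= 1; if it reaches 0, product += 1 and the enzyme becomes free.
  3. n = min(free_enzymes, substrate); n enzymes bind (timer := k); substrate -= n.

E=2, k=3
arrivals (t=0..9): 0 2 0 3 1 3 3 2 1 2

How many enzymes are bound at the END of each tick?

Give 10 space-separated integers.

Answer: 0 2 2 2 2 2 2 2 2 2

Derivation:
t=0: arr=0 -> substrate=0 bound=0 product=0
t=1: arr=2 -> substrate=0 bound=2 product=0
t=2: arr=0 -> substrate=0 bound=2 product=0
t=3: arr=3 -> substrate=3 bound=2 product=0
t=4: arr=1 -> substrate=2 bound=2 product=2
t=5: arr=3 -> substrate=5 bound=2 product=2
t=6: arr=3 -> substrate=8 bound=2 product=2
t=7: arr=2 -> substrate=8 bound=2 product=4
t=8: arr=1 -> substrate=9 bound=2 product=4
t=9: arr=2 -> substrate=11 bound=2 product=4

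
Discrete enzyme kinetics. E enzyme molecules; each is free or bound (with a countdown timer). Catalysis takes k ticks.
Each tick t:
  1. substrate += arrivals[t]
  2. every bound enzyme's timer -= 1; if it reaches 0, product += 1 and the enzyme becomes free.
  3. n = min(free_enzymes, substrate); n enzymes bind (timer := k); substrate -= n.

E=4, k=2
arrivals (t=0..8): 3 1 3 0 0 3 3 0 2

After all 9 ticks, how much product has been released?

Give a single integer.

t=0: arr=3 -> substrate=0 bound=3 product=0
t=1: arr=1 -> substrate=0 bound=4 product=0
t=2: arr=3 -> substrate=0 bound=4 product=3
t=3: arr=0 -> substrate=0 bound=3 product=4
t=4: arr=0 -> substrate=0 bound=0 product=7
t=5: arr=3 -> substrate=0 bound=3 product=7
t=6: arr=3 -> substrate=2 bound=4 product=7
t=7: arr=0 -> substrate=0 bound=3 product=10
t=8: arr=2 -> substrate=0 bound=4 product=11

Answer: 11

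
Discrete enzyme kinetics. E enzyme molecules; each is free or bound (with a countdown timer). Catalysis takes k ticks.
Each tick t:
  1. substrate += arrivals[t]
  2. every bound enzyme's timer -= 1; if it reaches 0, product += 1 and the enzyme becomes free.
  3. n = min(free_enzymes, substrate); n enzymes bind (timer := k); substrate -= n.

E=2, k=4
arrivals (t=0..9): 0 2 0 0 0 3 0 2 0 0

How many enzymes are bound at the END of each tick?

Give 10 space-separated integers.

t=0: arr=0 -> substrate=0 bound=0 product=0
t=1: arr=2 -> substrate=0 bound=2 product=0
t=2: arr=0 -> substrate=0 bound=2 product=0
t=3: arr=0 -> substrate=0 bound=2 product=0
t=4: arr=0 -> substrate=0 bound=2 product=0
t=5: arr=3 -> substrate=1 bound=2 product=2
t=6: arr=0 -> substrate=1 bound=2 product=2
t=7: arr=2 -> substrate=3 bound=2 product=2
t=8: arr=0 -> substrate=3 bound=2 product=2
t=9: arr=0 -> substrate=1 bound=2 product=4

Answer: 0 2 2 2 2 2 2 2 2 2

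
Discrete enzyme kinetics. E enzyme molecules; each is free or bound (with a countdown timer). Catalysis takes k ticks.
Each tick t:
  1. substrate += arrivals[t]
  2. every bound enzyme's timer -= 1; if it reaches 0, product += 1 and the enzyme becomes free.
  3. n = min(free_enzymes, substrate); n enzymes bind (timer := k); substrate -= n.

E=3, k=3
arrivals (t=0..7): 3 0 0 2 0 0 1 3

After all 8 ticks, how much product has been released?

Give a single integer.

t=0: arr=3 -> substrate=0 bound=3 product=0
t=1: arr=0 -> substrate=0 bound=3 product=0
t=2: arr=0 -> substrate=0 bound=3 product=0
t=3: arr=2 -> substrate=0 bound=2 product=3
t=4: arr=0 -> substrate=0 bound=2 product=3
t=5: arr=0 -> substrate=0 bound=2 product=3
t=6: arr=1 -> substrate=0 bound=1 product=5
t=7: arr=3 -> substrate=1 bound=3 product=5

Answer: 5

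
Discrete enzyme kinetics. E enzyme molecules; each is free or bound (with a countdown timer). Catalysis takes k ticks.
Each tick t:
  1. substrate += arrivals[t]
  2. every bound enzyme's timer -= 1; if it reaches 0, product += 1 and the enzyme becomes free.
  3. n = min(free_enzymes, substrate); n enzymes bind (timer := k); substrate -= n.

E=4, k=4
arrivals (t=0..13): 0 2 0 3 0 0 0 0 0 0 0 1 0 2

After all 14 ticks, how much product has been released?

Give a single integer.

Answer: 5

Derivation:
t=0: arr=0 -> substrate=0 bound=0 product=0
t=1: arr=2 -> substrate=0 bound=2 product=0
t=2: arr=0 -> substrate=0 bound=2 product=0
t=3: arr=3 -> substrate=1 bound=4 product=0
t=4: arr=0 -> substrate=1 bound=4 product=0
t=5: arr=0 -> substrate=0 bound=3 product=2
t=6: arr=0 -> substrate=0 bound=3 product=2
t=7: arr=0 -> substrate=0 bound=1 product=4
t=8: arr=0 -> substrate=0 bound=1 product=4
t=9: arr=0 -> substrate=0 bound=0 product=5
t=10: arr=0 -> substrate=0 bound=0 product=5
t=11: arr=1 -> substrate=0 bound=1 product=5
t=12: arr=0 -> substrate=0 bound=1 product=5
t=13: arr=2 -> substrate=0 bound=3 product=5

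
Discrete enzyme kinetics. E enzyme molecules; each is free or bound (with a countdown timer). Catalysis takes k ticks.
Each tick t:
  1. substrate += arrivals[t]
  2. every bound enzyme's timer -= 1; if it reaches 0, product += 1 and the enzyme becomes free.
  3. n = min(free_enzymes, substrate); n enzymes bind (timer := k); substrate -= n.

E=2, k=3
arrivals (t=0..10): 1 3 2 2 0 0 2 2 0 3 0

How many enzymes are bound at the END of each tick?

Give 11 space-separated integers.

t=0: arr=1 -> substrate=0 bound=1 product=0
t=1: arr=3 -> substrate=2 bound=2 product=0
t=2: arr=2 -> substrate=4 bound=2 product=0
t=3: arr=2 -> substrate=5 bound=2 product=1
t=4: arr=0 -> substrate=4 bound=2 product=2
t=5: arr=0 -> substrate=4 bound=2 product=2
t=6: arr=2 -> substrate=5 bound=2 product=3
t=7: arr=2 -> substrate=6 bound=2 product=4
t=8: arr=0 -> substrate=6 bound=2 product=4
t=9: arr=3 -> substrate=8 bound=2 product=5
t=10: arr=0 -> substrate=7 bound=2 product=6

Answer: 1 2 2 2 2 2 2 2 2 2 2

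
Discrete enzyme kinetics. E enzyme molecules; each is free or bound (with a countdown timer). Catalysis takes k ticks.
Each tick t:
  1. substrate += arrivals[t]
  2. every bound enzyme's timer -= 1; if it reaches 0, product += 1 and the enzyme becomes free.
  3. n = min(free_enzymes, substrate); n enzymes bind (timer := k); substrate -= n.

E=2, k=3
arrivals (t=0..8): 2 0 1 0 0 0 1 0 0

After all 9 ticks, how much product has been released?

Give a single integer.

t=0: arr=2 -> substrate=0 bound=2 product=0
t=1: arr=0 -> substrate=0 bound=2 product=0
t=2: arr=1 -> substrate=1 bound=2 product=0
t=3: arr=0 -> substrate=0 bound=1 product=2
t=4: arr=0 -> substrate=0 bound=1 product=2
t=5: arr=0 -> substrate=0 bound=1 product=2
t=6: arr=1 -> substrate=0 bound=1 product=3
t=7: arr=0 -> substrate=0 bound=1 product=3
t=8: arr=0 -> substrate=0 bound=1 product=3

Answer: 3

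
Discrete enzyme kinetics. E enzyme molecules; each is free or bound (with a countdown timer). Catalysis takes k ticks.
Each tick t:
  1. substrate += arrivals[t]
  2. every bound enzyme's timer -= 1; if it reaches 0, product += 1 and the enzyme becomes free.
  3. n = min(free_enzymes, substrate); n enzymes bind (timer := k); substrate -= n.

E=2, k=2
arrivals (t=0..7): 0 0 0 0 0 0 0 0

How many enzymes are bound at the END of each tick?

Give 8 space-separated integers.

Answer: 0 0 0 0 0 0 0 0

Derivation:
t=0: arr=0 -> substrate=0 bound=0 product=0
t=1: arr=0 -> substrate=0 bound=0 product=0
t=2: arr=0 -> substrate=0 bound=0 product=0
t=3: arr=0 -> substrate=0 bound=0 product=0
t=4: arr=0 -> substrate=0 bound=0 product=0
t=5: arr=0 -> substrate=0 bound=0 product=0
t=6: arr=0 -> substrate=0 bound=0 product=0
t=7: arr=0 -> substrate=0 bound=0 product=0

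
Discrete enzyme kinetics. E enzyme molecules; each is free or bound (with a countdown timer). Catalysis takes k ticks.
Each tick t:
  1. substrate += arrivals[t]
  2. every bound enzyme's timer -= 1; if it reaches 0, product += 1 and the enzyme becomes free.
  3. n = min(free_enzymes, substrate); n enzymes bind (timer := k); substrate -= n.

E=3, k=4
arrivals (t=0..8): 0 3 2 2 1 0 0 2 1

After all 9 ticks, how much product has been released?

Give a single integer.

Answer: 3

Derivation:
t=0: arr=0 -> substrate=0 bound=0 product=0
t=1: arr=3 -> substrate=0 bound=3 product=0
t=2: arr=2 -> substrate=2 bound=3 product=0
t=3: arr=2 -> substrate=4 bound=3 product=0
t=4: arr=1 -> substrate=5 bound=3 product=0
t=5: arr=0 -> substrate=2 bound=3 product=3
t=6: arr=0 -> substrate=2 bound=3 product=3
t=7: arr=2 -> substrate=4 bound=3 product=3
t=8: arr=1 -> substrate=5 bound=3 product=3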